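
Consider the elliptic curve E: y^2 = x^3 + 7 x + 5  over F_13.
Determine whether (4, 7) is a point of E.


Check whether y^2 = x^3 + 7 x + 5 (mod 13) for (x, y) = (4, 7).
LHS: y^2 = 7^2 mod 13 = 10
RHS: x^3 + 7 x + 5 = 4^3 + 7*4 + 5 mod 13 = 6
LHS != RHS

No, not on the curve


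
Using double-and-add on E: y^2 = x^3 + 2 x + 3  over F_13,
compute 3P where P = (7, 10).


k = 3 = 11_2 (binary, LSB first: 11)
Double-and-add from P = (7, 10):
  bit 0 = 1: acc = O + (7, 10) = (7, 10)
  bit 1 = 1: acc = (7, 10) + (0, 9) = (10, 10)

3P = (10, 10)


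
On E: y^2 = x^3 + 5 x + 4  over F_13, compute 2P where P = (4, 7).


Doubling: s = (3 x1^2 + a) / (2 y1)
s = (3*4^2 + 5) / (2*7) mod 13 = 1
x3 = s^2 - 2 x1 mod 13 = 1^2 - 2*4 = 6
y3 = s (x1 - x3) - y1 mod 13 = 1 * (4 - 6) - 7 = 4

2P = (6, 4)


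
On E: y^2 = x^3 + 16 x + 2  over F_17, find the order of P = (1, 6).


Compute successive multiples of P until we hit O:
  1P = (1, 6)
  2P = (7, 10)
  3P = (0, 6)
  4P = (16, 11)
  5P = (2, 5)
  6P = (15, 8)
  7P = (9, 5)
  8P = (11, 8)
  ... (continuing to 25P)
  25P = O

ord(P) = 25


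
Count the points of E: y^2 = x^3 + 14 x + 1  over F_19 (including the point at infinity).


For each x in F_19, count y with y^2 = x^3 + 14 x + 1 mod 19:
  x = 0: RHS = 1, y in [1, 18]  -> 2 point(s)
  x = 1: RHS = 16, y in [4, 15]  -> 2 point(s)
  x = 4: RHS = 7, y in [8, 11]  -> 2 point(s)
  x = 5: RHS = 6, y in [5, 14]  -> 2 point(s)
  x = 6: RHS = 16, y in [4, 15]  -> 2 point(s)
  x = 7: RHS = 5, y in [9, 10]  -> 2 point(s)
  x = 8: RHS = 17, y in [6, 13]  -> 2 point(s)
  x = 9: RHS = 1, y in [1, 18]  -> 2 point(s)
  x = 10: RHS = 1, y in [1, 18]  -> 2 point(s)
  x = 11: RHS = 4, y in [2, 17]  -> 2 point(s)
  x = 12: RHS = 16, y in [4, 15]  -> 2 point(s)
  x = 13: RHS = 5, y in [9, 10]  -> 2 point(s)
  x = 18: RHS = 5, y in [9, 10]  -> 2 point(s)
Affine points: 26. Add the point at infinity: total = 27.

#E(F_19) = 27


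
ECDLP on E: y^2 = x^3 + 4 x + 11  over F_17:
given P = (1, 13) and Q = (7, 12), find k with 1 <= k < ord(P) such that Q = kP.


Enumerate multiples of P until we hit Q = (7, 12):
  1P = (1, 13)
  2P = (7, 5)
  3P = (7, 12)
Match found at i = 3.

k = 3


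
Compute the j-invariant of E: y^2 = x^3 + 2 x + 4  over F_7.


Delta = -16(4 a^3 + 27 b^2) mod 7 = 3
-1728 * (4 a)^3 = -1728 * (4*2)^3 mod 7 = 1
j = 1 * 3^(-1) mod 7 = 5

j = 5 (mod 7)


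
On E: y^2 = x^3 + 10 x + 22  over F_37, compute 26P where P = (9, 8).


k = 26 = 11010_2 (binary, LSB first: 01011)
Double-and-add from P = (9, 8):
  bit 0 = 0: acc unchanged = O
  bit 1 = 1: acc = O + (7, 19) = (7, 19)
  bit 2 = 0: acc unchanged = (7, 19)
  bit 3 = 1: acc = (7, 19) + (17, 31) = (10, 7)
  bit 4 = 1: acc = (10, 7) + (19, 35) = (9, 29)

26P = (9, 29)


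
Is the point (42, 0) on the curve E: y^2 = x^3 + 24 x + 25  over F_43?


Check whether y^2 = x^3 + 24 x + 25 (mod 43) for (x, y) = (42, 0).
LHS: y^2 = 0^2 mod 43 = 0
RHS: x^3 + 24 x + 25 = 42^3 + 24*42 + 25 mod 43 = 0
LHS = RHS

Yes, on the curve


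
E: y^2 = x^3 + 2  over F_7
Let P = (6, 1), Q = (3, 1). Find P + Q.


P != Q, so use the chord formula.
s = (y2 - y1) / (x2 - x1) = (0) / (4) mod 7 = 0
x3 = s^2 - x1 - x2 mod 7 = 0^2 - 6 - 3 = 5
y3 = s (x1 - x3) - y1 mod 7 = 0 * (6 - 5) - 1 = 6

P + Q = (5, 6)


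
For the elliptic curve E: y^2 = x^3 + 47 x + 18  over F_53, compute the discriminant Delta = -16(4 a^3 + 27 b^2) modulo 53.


4 a^3 + 27 b^2 = 4*47^3 + 27*18^2 = 415292 + 8748 = 424040
Delta = -16 * (424040) = -6784640
Delta mod 53 = 49

Delta = 49 (mod 53)


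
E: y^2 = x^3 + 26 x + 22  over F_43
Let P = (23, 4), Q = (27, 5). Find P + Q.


P != Q, so use the chord formula.
s = (y2 - y1) / (x2 - x1) = (1) / (4) mod 43 = 11
x3 = s^2 - x1 - x2 mod 43 = 11^2 - 23 - 27 = 28
y3 = s (x1 - x3) - y1 mod 43 = 11 * (23 - 28) - 4 = 27

P + Q = (28, 27)


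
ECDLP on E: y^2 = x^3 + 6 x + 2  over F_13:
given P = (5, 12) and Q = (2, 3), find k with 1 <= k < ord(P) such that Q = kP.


Enumerate multiples of P until we hit Q = (2, 3):
  1P = (5, 12)
  2P = (2, 3)
Match found at i = 2.

k = 2


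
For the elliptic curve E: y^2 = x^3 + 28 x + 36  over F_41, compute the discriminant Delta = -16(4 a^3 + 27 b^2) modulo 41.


4 a^3 + 27 b^2 = 4*28^3 + 27*36^2 = 87808 + 34992 = 122800
Delta = -16 * (122800) = -1964800
Delta mod 41 = 2

Delta = 2 (mod 41)


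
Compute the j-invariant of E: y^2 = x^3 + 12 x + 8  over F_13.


Delta = -16(4 a^3 + 27 b^2) mod 13 = 2
-1728 * (4 a)^3 = -1728 * (4*12)^3 mod 13 = 1
j = 1 * 2^(-1) mod 13 = 7

j = 7 (mod 13)


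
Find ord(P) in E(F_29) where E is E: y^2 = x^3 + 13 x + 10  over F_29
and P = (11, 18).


Compute successive multiples of P until we hit O:
  1P = (11, 18)
  2P = (23, 21)
  3P = (15, 10)
  4P = (7, 3)
  5P = (16, 14)
  6P = (27, 18)
  7P = (20, 11)
  8P = (14, 23)
  ... (continuing to 27P)
  27P = O

ord(P) = 27


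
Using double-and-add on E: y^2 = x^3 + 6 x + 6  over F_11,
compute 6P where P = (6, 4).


k = 6 = 110_2 (binary, LSB first: 011)
Double-and-add from P = (6, 4):
  bit 0 = 0: acc unchanged = O
  bit 1 = 1: acc = O + (2, 9) = (2, 9)
  bit 2 = 1: acc = (2, 9) + (8, 7) = (6, 7)

6P = (6, 7)


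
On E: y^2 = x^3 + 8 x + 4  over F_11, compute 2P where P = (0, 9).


Doubling: s = (3 x1^2 + a) / (2 y1)
s = (3*0^2 + 8) / (2*9) mod 11 = 9
x3 = s^2 - 2 x1 mod 11 = 9^2 - 2*0 = 4
y3 = s (x1 - x3) - y1 mod 11 = 9 * (0 - 4) - 9 = 10

2P = (4, 10)


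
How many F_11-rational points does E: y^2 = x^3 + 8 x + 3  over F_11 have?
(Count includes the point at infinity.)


For each x in F_11, count y with y^2 = x^3 + 8 x + 3 mod 11:
  x = 0: RHS = 3, y in [5, 6]  -> 2 point(s)
  x = 1: RHS = 1, y in [1, 10]  -> 2 point(s)
  x = 2: RHS = 5, y in [4, 7]  -> 2 point(s)
  x = 4: RHS = 0, y in [0]  -> 1 point(s)
  x = 5: RHS = 3, y in [5, 6]  -> 2 point(s)
  x = 6: RHS = 3, y in [5, 6]  -> 2 point(s)
  x = 9: RHS = 1, y in [1, 10]  -> 2 point(s)
  x = 10: RHS = 5, y in [4, 7]  -> 2 point(s)
Affine points: 15. Add the point at infinity: total = 16.

#E(F_11) = 16


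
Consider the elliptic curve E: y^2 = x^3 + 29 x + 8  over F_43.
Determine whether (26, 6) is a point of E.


Check whether y^2 = x^3 + 29 x + 8 (mod 43) for (x, y) = (26, 6).
LHS: y^2 = 6^2 mod 43 = 36
RHS: x^3 + 29 x + 8 = 26^3 + 29*26 + 8 mod 43 = 20
LHS != RHS

No, not on the curve


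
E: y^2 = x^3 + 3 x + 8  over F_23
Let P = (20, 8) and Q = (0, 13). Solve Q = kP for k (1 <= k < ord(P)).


Enumerate multiples of P until we hit Q = (0, 13):
  1P = (20, 8)
  2P = (7, 2)
  3P = (12, 1)
  4P = (18, 11)
  5P = (16, 9)
  6P = (0, 10)
  7P = (6, 9)
  8P = (22, 2)
  9P = (13, 17)
  10P = (17, 21)
  11P = (15, 1)
  12P = (1, 14)
  13P = (10, 7)
  14P = (19, 22)
  15P = (19, 1)
  16P = (10, 16)
  17P = (1, 9)
  18P = (15, 22)
  19P = (17, 2)
  20P = (13, 6)
  21P = (22, 21)
  22P = (6, 14)
  23P = (0, 13)
Match found at i = 23.

k = 23


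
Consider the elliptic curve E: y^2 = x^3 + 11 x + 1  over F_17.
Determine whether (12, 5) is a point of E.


Check whether y^2 = x^3 + 11 x + 1 (mod 17) for (x, y) = (12, 5).
LHS: y^2 = 5^2 mod 17 = 8
RHS: x^3 + 11 x + 1 = 12^3 + 11*12 + 1 mod 17 = 8
LHS = RHS

Yes, on the curve


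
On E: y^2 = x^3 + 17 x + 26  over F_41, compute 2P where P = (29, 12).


k = 2 = 10_2 (binary, LSB first: 01)
Double-and-add from P = (29, 12):
  bit 0 = 0: acc unchanged = O
  bit 1 = 1: acc = O + (26, 39) = (26, 39)

2P = (26, 39)


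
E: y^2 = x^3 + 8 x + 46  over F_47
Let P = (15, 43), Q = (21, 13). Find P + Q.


P != Q, so use the chord formula.
s = (y2 - y1) / (x2 - x1) = (17) / (6) mod 47 = 42
x3 = s^2 - x1 - x2 mod 47 = 42^2 - 15 - 21 = 36
y3 = s (x1 - x3) - y1 mod 47 = 42 * (15 - 36) - 43 = 15

P + Q = (36, 15)


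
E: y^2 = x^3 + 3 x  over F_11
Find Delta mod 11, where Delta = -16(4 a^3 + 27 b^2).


4 a^3 + 27 b^2 = 4*3^3 + 27*0^2 = 108 + 0 = 108
Delta = -16 * (108) = -1728
Delta mod 11 = 10

Delta = 10 (mod 11)


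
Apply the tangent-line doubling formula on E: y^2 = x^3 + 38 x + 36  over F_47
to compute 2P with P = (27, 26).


Doubling: s = (3 x1^2 + a) / (2 y1)
s = (3*27^2 + 38) / (2*26) mod 47 = 22
x3 = s^2 - 2 x1 mod 47 = 22^2 - 2*27 = 7
y3 = s (x1 - x3) - y1 mod 47 = 22 * (27 - 7) - 26 = 38

2P = (7, 38)


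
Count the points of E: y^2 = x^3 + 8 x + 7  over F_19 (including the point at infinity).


For each x in F_19, count y with y^2 = x^3 + 8 x + 7 mod 19:
  x = 0: RHS = 7, y in [8, 11]  -> 2 point(s)
  x = 1: RHS = 16, y in [4, 15]  -> 2 point(s)
  x = 3: RHS = 1, y in [1, 18]  -> 2 point(s)
  x = 5: RHS = 1, y in [1, 18]  -> 2 point(s)
  x = 6: RHS = 5, y in [9, 10]  -> 2 point(s)
  x = 7: RHS = 7, y in [8, 11]  -> 2 point(s)
  x = 10: RHS = 4, y in [2, 17]  -> 2 point(s)
  x = 11: RHS = 1, y in [1, 18]  -> 2 point(s)
  x = 12: RHS = 7, y in [8, 11]  -> 2 point(s)
  x = 13: RHS = 9, y in [3, 16]  -> 2 point(s)
  x = 15: RHS = 6, y in [5, 14]  -> 2 point(s)
  x = 18: RHS = 17, y in [6, 13]  -> 2 point(s)
Affine points: 24. Add the point at infinity: total = 25.

#E(F_19) = 25


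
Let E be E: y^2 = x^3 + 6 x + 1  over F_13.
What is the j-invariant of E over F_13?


Delta = -16(4 a^3 + 27 b^2) mod 13 = 5
-1728 * (4 a)^3 = -1728 * (4*6)^3 mod 13 = 5
j = 5 * 5^(-1) mod 13 = 1

j = 1 (mod 13)


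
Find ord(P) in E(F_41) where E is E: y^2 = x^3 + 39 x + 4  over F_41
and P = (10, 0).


Compute successive multiples of P until we hit O:
  1P = (10, 0)
  2P = O

ord(P) = 2


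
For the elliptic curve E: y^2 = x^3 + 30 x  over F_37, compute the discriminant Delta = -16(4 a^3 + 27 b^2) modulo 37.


4 a^3 + 27 b^2 = 4*30^3 + 27*0^2 = 108000 + 0 = 108000
Delta = -16 * (108000) = -1728000
Delta mod 37 = 11

Delta = 11 (mod 37)


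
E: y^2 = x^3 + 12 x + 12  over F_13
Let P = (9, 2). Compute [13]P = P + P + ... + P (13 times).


k = 13 = 1101_2 (binary, LSB first: 1011)
Double-and-add from P = (9, 2):
  bit 0 = 1: acc = O + (9, 2) = (9, 2)
  bit 1 = 0: acc unchanged = (9, 2)
  bit 2 = 1: acc = (9, 2) + (1, 5) = (7, 7)
  bit 3 = 1: acc = (7, 7) + (10, 1) = (0, 5)

13P = (0, 5)


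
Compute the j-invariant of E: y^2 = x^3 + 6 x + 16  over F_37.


Delta = -16(4 a^3 + 27 b^2) mod 37 = 15
-1728 * (4 a)^3 = -1728 * (4*6)^3 mod 37 = 31
j = 31 * 15^(-1) mod 37 = 7

j = 7 (mod 37)


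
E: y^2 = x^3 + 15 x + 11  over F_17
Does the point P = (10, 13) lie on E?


Check whether y^2 = x^3 + 15 x + 11 (mod 17) for (x, y) = (10, 13).
LHS: y^2 = 13^2 mod 17 = 16
RHS: x^3 + 15 x + 11 = 10^3 + 15*10 + 11 mod 17 = 5
LHS != RHS

No, not on the curve


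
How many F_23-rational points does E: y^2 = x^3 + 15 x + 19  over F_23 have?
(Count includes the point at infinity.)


For each x in F_23, count y with y^2 = x^3 + 15 x + 19 mod 23:
  x = 1: RHS = 12, y in [9, 14]  -> 2 point(s)
  x = 5: RHS = 12, y in [9, 14]  -> 2 point(s)
  x = 6: RHS = 3, y in [7, 16]  -> 2 point(s)
  x = 9: RHS = 9, y in [3, 20]  -> 2 point(s)
  x = 12: RHS = 18, y in [8, 15]  -> 2 point(s)
  x = 14: RHS = 6, y in [11, 12]  -> 2 point(s)
  x = 15: RHS = 8, y in [10, 13]  -> 2 point(s)
  x = 16: RHS = 8, y in [10, 13]  -> 2 point(s)
  x = 17: RHS = 12, y in [9, 14]  -> 2 point(s)
  x = 18: RHS = 3, y in [7, 16]  -> 2 point(s)
  x = 20: RHS = 16, y in [4, 19]  -> 2 point(s)
  x = 21: RHS = 4, y in [2, 21]  -> 2 point(s)
  x = 22: RHS = 3, y in [7, 16]  -> 2 point(s)
Affine points: 26. Add the point at infinity: total = 27.

#E(F_23) = 27


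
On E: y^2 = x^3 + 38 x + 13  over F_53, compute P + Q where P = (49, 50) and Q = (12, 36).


P != Q, so use the chord formula.
s = (y2 - y1) / (x2 - x1) = (39) / (16) mod 53 = 19
x3 = s^2 - x1 - x2 mod 53 = 19^2 - 49 - 12 = 35
y3 = s (x1 - x3) - y1 mod 53 = 19 * (49 - 35) - 50 = 4

P + Q = (35, 4)


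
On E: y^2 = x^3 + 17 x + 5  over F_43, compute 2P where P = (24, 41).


Doubling: s = (3 x1^2 + a) / (2 y1)
s = (3*24^2 + 17) / (2*41) mod 43 = 26
x3 = s^2 - 2 x1 mod 43 = 26^2 - 2*24 = 26
y3 = s (x1 - x3) - y1 mod 43 = 26 * (24 - 26) - 41 = 36

2P = (26, 36)


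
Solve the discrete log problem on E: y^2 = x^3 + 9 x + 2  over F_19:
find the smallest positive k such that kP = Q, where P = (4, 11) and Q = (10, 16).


Enumerate multiples of P until we hit Q = (10, 16):
  1P = (4, 11)
  2P = (11, 8)
  3P = (10, 16)
Match found at i = 3.

k = 3


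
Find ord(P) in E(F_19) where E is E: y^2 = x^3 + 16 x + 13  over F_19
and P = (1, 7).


Compute successive multiples of P until we hit O:
  1P = (1, 7)
  2P = (17, 12)
  3P = (8, 11)
  4P = (8, 8)
  5P = (17, 7)
  6P = (1, 12)
  7P = O

ord(P) = 7


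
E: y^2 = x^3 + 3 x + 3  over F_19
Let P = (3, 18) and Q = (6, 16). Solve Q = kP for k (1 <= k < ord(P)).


Enumerate multiples of P until we hit Q = (6, 16):
  1P = (3, 18)
  2P = (10, 11)
  3P = (7, 5)
  4P = (16, 10)
  5P = (6, 16)
Match found at i = 5.

k = 5


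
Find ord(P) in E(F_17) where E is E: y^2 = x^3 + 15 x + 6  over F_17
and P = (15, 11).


Compute successive multiples of P until we hit O:
  1P = (15, 11)
  2P = (8, 3)
  3P = (13, 1)
  4P = (14, 11)
  5P = (5, 6)
  6P = (10, 0)
  7P = (5, 11)
  8P = (14, 6)
  ... (continuing to 12P)
  12P = O

ord(P) = 12


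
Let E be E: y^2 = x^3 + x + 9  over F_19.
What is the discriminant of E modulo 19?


4 a^3 + 27 b^2 = 4*1^3 + 27*9^2 = 4 + 2187 = 2191
Delta = -16 * (2191) = -35056
Delta mod 19 = 18

Delta = 18 (mod 19)


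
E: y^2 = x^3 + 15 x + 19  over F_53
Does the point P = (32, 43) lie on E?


Check whether y^2 = x^3 + 15 x + 19 (mod 53) for (x, y) = (32, 43).
LHS: y^2 = 43^2 mod 53 = 47
RHS: x^3 + 15 x + 19 = 32^3 + 15*32 + 19 mod 53 = 36
LHS != RHS

No, not on the curve


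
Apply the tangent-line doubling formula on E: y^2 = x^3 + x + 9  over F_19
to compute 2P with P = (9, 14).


Doubling: s = (3 x1^2 + a) / (2 y1)
s = (3*9^2 + 1) / (2*14) mod 19 = 6
x3 = s^2 - 2 x1 mod 19 = 6^2 - 2*9 = 18
y3 = s (x1 - x3) - y1 mod 19 = 6 * (9 - 18) - 14 = 8

2P = (18, 8)


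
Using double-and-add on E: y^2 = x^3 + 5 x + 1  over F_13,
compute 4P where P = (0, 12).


k = 4 = 100_2 (binary, LSB first: 001)
Double-and-add from P = (0, 12):
  bit 0 = 0: acc unchanged = O
  bit 1 = 0: acc unchanged = O
  bit 2 = 1: acc = O + (6, 0) = (6, 0)

4P = (6, 0)


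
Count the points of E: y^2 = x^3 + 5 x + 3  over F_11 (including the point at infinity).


For each x in F_11, count y with y^2 = x^3 + 5 x + 3 mod 11:
  x = 0: RHS = 3, y in [5, 6]  -> 2 point(s)
  x = 1: RHS = 9, y in [3, 8]  -> 2 point(s)
  x = 3: RHS = 1, y in [1, 10]  -> 2 point(s)
  x = 8: RHS = 5, y in [4, 7]  -> 2 point(s)
Affine points: 8. Add the point at infinity: total = 9.

#E(F_11) = 9


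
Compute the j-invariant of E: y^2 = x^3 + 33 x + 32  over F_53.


Delta = -16(4 a^3 + 27 b^2) mod 53 = 43
-1728 * (4 a)^3 = -1728 * (4*33)^3 mod 53 = 4
j = 4 * 43^(-1) mod 53 = 42

j = 42 (mod 53)


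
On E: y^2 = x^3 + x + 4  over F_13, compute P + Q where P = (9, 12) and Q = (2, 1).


P != Q, so use the chord formula.
s = (y2 - y1) / (x2 - x1) = (2) / (6) mod 13 = 9
x3 = s^2 - x1 - x2 mod 13 = 9^2 - 9 - 2 = 5
y3 = s (x1 - x3) - y1 mod 13 = 9 * (9 - 5) - 12 = 11

P + Q = (5, 11)


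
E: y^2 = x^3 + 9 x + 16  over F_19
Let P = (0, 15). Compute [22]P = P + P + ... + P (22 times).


k = 22 = 10110_2 (binary, LSB first: 01101)
Double-and-add from P = (0, 15):
  bit 0 = 0: acc unchanged = O
  bit 1 = 1: acc = O + (17, 16) = (17, 16)
  bit 2 = 1: acc = (17, 16) + (2, 17) = (6, 1)
  bit 3 = 0: acc unchanged = (6, 1)
  bit 4 = 1: acc = (6, 1) + (14, 13) = (6, 18)

22P = (6, 18)


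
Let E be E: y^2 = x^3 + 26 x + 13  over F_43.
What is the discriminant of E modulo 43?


4 a^3 + 27 b^2 = 4*26^3 + 27*13^2 = 70304 + 4563 = 74867
Delta = -16 * (74867) = -1197872
Delta mod 43 = 22

Delta = 22 (mod 43)


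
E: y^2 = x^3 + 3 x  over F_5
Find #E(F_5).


For each x in F_5, count y with y^2 = x^3 + 3 x + 0 mod 5:
  x = 0: RHS = 0, y in [0]  -> 1 point(s)
  x = 1: RHS = 4, y in [2, 3]  -> 2 point(s)
  x = 2: RHS = 4, y in [2, 3]  -> 2 point(s)
  x = 3: RHS = 1, y in [1, 4]  -> 2 point(s)
  x = 4: RHS = 1, y in [1, 4]  -> 2 point(s)
Affine points: 9. Add the point at infinity: total = 10.

#E(F_5) = 10


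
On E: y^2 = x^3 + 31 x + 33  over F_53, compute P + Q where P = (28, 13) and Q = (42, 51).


P != Q, so use the chord formula.
s = (y2 - y1) / (x2 - x1) = (38) / (14) mod 53 = 33
x3 = s^2 - x1 - x2 mod 53 = 33^2 - 28 - 42 = 12
y3 = s (x1 - x3) - y1 mod 53 = 33 * (28 - 12) - 13 = 38

P + Q = (12, 38)


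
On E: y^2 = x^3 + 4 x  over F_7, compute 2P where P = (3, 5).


Doubling: s = (3 x1^2 + a) / (2 y1)
s = (3*3^2 + 4) / (2*5) mod 7 = 1
x3 = s^2 - 2 x1 mod 7 = 1^2 - 2*3 = 2
y3 = s (x1 - x3) - y1 mod 7 = 1 * (3 - 2) - 5 = 3

2P = (2, 3)


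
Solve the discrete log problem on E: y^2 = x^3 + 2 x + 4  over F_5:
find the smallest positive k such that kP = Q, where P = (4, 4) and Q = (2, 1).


Enumerate multiples of P until we hit Q = (2, 1):
  1P = (4, 4)
  2P = (2, 1)
Match found at i = 2.

k = 2


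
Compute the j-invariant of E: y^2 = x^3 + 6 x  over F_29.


Delta = -16(4 a^3 + 27 b^2) mod 29 = 9
-1728 * (4 a)^3 = -1728 * (4*6)^3 mod 29 = 8
j = 8 * 9^(-1) mod 29 = 17

j = 17 (mod 29)


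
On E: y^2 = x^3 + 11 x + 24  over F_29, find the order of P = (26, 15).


Compute successive multiples of P until we hit O:
  1P = (26, 15)
  2P = (0, 16)
  3P = (16, 27)
  4P = (7, 26)
  5P = (12, 12)
  6P = (27, 20)
  7P = (1, 23)
  8P = (6, 25)
  ... (continuing to 33P)
  33P = O

ord(P) = 33


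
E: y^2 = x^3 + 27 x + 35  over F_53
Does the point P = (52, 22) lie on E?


Check whether y^2 = x^3 + 27 x + 35 (mod 53) for (x, y) = (52, 22).
LHS: y^2 = 22^2 mod 53 = 7
RHS: x^3 + 27 x + 35 = 52^3 + 27*52 + 35 mod 53 = 7
LHS = RHS

Yes, on the curve


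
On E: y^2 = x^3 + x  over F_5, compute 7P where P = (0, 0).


k = 7 = 111_2 (binary, LSB first: 111)
Double-and-add from P = (0, 0):
  bit 0 = 1: acc = O + (0, 0) = (0, 0)
  bit 1 = 1: acc = (0, 0) + O = (0, 0)
  bit 2 = 1: acc = (0, 0) + O = (0, 0)

7P = (0, 0)


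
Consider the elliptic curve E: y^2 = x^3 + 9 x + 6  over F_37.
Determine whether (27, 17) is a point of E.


Check whether y^2 = x^3 + 9 x + 6 (mod 37) for (x, y) = (27, 17).
LHS: y^2 = 17^2 mod 37 = 30
RHS: x^3 + 9 x + 6 = 27^3 + 9*27 + 6 mod 37 = 26
LHS != RHS

No, not on the curve


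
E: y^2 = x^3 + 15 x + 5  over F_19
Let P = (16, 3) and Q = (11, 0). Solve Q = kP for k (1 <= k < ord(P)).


Enumerate multiples of P until we hit Q = (11, 0):
  1P = (16, 3)
  2P = (17, 9)
  3P = (3, 18)
  4P = (11, 0)
Match found at i = 4.

k = 4


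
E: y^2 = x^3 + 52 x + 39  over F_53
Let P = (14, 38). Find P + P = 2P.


Doubling: s = (3 x1^2 + a) / (2 y1)
s = (3*14^2 + 52) / (2*38) mod 53 = 14
x3 = s^2 - 2 x1 mod 53 = 14^2 - 2*14 = 9
y3 = s (x1 - x3) - y1 mod 53 = 14 * (14 - 9) - 38 = 32

2P = (9, 32)


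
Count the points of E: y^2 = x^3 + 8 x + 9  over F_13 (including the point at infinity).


For each x in F_13, count y with y^2 = x^3 + 8 x + 9 mod 13:
  x = 0: RHS = 9, y in [3, 10]  -> 2 point(s)
  x = 4: RHS = 1, y in [1, 12]  -> 2 point(s)
  x = 6: RHS = 0, y in [0]  -> 1 point(s)
  x = 8: RHS = 0, y in [0]  -> 1 point(s)
  x = 9: RHS = 4, y in [2, 11]  -> 2 point(s)
  x = 10: RHS = 10, y in [6, 7]  -> 2 point(s)
  x = 12: RHS = 0, y in [0]  -> 1 point(s)
Affine points: 11. Add the point at infinity: total = 12.

#E(F_13) = 12


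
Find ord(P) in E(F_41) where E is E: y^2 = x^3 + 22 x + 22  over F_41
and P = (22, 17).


Compute successive multiples of P until we hit O:
  1P = (22, 17)
  2P = (18, 31)
  3P = (3, 19)
  4P = (36, 19)
  5P = (19, 1)
  6P = (33, 20)
  7P = (2, 22)
  8P = (35, 17)
  ... (continuing to 51P)
  51P = O

ord(P) = 51


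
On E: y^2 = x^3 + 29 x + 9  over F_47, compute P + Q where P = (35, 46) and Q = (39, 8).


P != Q, so use the chord formula.
s = (y2 - y1) / (x2 - x1) = (9) / (4) mod 47 = 14
x3 = s^2 - x1 - x2 mod 47 = 14^2 - 35 - 39 = 28
y3 = s (x1 - x3) - y1 mod 47 = 14 * (35 - 28) - 46 = 5

P + Q = (28, 5)


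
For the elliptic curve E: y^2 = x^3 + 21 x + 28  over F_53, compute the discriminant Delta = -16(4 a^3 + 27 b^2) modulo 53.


4 a^3 + 27 b^2 = 4*21^3 + 27*28^2 = 37044 + 21168 = 58212
Delta = -16 * (58212) = -931392
Delta mod 53 = 30

Delta = 30 (mod 53)


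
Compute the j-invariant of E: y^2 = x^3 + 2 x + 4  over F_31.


Delta = -16(4 a^3 + 27 b^2) mod 31 = 16
-1728 * (4 a)^3 = -1728 * (4*2)^3 mod 31 = 4
j = 4 * 16^(-1) mod 31 = 8

j = 8 (mod 31)


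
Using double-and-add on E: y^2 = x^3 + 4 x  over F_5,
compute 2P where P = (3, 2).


k = 2 = 10_2 (binary, LSB first: 01)
Double-and-add from P = (3, 2):
  bit 0 = 0: acc unchanged = O
  bit 1 = 1: acc = O + (0, 0) = (0, 0)

2P = (0, 0)


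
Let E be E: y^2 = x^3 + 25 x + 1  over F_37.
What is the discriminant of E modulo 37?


4 a^3 + 27 b^2 = 4*25^3 + 27*1^2 = 62500 + 27 = 62527
Delta = -16 * (62527) = -1000432
Delta mod 37 = 11

Delta = 11 (mod 37)


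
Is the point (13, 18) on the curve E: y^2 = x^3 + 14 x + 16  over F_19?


Check whether y^2 = x^3 + 14 x + 16 (mod 19) for (x, y) = (13, 18).
LHS: y^2 = 18^2 mod 19 = 1
RHS: x^3 + 14 x + 16 = 13^3 + 14*13 + 16 mod 19 = 1
LHS = RHS

Yes, on the curve


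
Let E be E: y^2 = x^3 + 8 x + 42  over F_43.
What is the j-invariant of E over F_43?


Delta = -16(4 a^3 + 27 b^2) mod 43 = 39
-1728 * (4 a)^3 = -1728 * (4*8)^3 mod 43 = 27
j = 27 * 39^(-1) mod 43 = 4

j = 4 (mod 43)


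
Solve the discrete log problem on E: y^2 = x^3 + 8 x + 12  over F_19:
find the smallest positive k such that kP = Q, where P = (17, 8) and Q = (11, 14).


Enumerate multiples of P until we hit Q = (11, 14):
  1P = (17, 8)
  2P = (2, 6)
  3P = (5, 5)
  4P = (3, 5)
  5P = (10, 3)
  6P = (15, 7)
  7P = (11, 14)
Match found at i = 7.

k = 7


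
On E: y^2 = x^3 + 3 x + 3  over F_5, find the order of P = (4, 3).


Compute successive multiples of P until we hit O:
  1P = (4, 3)
  2P = (3, 3)
  3P = (3, 2)
  4P = (4, 2)
  5P = O

ord(P) = 5


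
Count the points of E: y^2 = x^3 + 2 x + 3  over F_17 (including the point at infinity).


For each x in F_17, count y with y^2 = x^3 + 2 x + 3 mod 17:
  x = 2: RHS = 15, y in [7, 10]  -> 2 point(s)
  x = 3: RHS = 2, y in [6, 11]  -> 2 point(s)
  x = 5: RHS = 2, y in [6, 11]  -> 2 point(s)
  x = 8: RHS = 4, y in [2, 15]  -> 2 point(s)
  x = 9: RHS = 2, y in [6, 11]  -> 2 point(s)
  x = 11: RHS = 13, y in [8, 9]  -> 2 point(s)
  x = 12: RHS = 4, y in [2, 15]  -> 2 point(s)
  x = 13: RHS = 16, y in [4, 13]  -> 2 point(s)
  x = 14: RHS = 4, y in [2, 15]  -> 2 point(s)
  x = 15: RHS = 8, y in [5, 12]  -> 2 point(s)
  x = 16: RHS = 0, y in [0]  -> 1 point(s)
Affine points: 21. Add the point at infinity: total = 22.

#E(F_17) = 22


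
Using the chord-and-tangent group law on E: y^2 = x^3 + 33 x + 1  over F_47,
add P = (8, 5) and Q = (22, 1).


P != Q, so use the chord formula.
s = (y2 - y1) / (x2 - x1) = (43) / (14) mod 47 = 40
x3 = s^2 - x1 - x2 mod 47 = 40^2 - 8 - 22 = 19
y3 = s (x1 - x3) - y1 mod 47 = 40 * (8 - 19) - 5 = 25

P + Q = (19, 25)


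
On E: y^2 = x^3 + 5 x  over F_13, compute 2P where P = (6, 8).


Doubling: s = (3 x1^2 + a) / (2 y1)
s = (3*6^2 + 5) / (2*8) mod 13 = 3
x3 = s^2 - 2 x1 mod 13 = 3^2 - 2*6 = 10
y3 = s (x1 - x3) - y1 mod 13 = 3 * (6 - 10) - 8 = 6

2P = (10, 6)


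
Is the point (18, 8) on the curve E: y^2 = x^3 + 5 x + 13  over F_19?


Check whether y^2 = x^3 + 5 x + 13 (mod 19) for (x, y) = (18, 8).
LHS: y^2 = 8^2 mod 19 = 7
RHS: x^3 + 5 x + 13 = 18^3 + 5*18 + 13 mod 19 = 7
LHS = RHS

Yes, on the curve


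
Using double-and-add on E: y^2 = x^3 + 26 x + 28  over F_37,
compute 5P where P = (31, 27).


k = 5 = 101_2 (binary, LSB first: 101)
Double-and-add from P = (31, 27):
  bit 0 = 1: acc = O + (31, 27) = (31, 27)
  bit 1 = 0: acc unchanged = (31, 27)
  bit 2 = 1: acc = (31, 27) + (23, 19) = (21, 20)

5P = (21, 20)


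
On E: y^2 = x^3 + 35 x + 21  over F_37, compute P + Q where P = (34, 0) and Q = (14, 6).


P != Q, so use the chord formula.
s = (y2 - y1) / (x2 - x1) = (6) / (17) mod 37 = 33
x3 = s^2 - x1 - x2 mod 37 = 33^2 - 34 - 14 = 5
y3 = s (x1 - x3) - y1 mod 37 = 33 * (34 - 5) - 0 = 32

P + Q = (5, 32)


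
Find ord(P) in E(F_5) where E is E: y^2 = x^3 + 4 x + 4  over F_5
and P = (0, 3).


Compute successive multiples of P until we hit O:
  1P = (0, 3)
  2P = (1, 3)
  3P = (4, 2)
  4P = (2, 0)
  5P = (4, 3)
  6P = (1, 2)
  7P = (0, 2)
  8P = O

ord(P) = 8


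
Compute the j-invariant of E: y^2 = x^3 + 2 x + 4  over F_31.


Delta = -16(4 a^3 + 27 b^2) mod 31 = 16
-1728 * (4 a)^3 = -1728 * (4*2)^3 mod 31 = 4
j = 4 * 16^(-1) mod 31 = 8

j = 8 (mod 31)


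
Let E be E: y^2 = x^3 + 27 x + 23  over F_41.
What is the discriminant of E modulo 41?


4 a^3 + 27 b^2 = 4*27^3 + 27*23^2 = 78732 + 14283 = 93015
Delta = -16 * (93015) = -1488240
Delta mod 41 = 19

Delta = 19 (mod 41)


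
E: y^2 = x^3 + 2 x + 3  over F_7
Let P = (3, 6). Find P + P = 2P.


Doubling: s = (3 x1^2 + a) / (2 y1)
s = (3*3^2 + 2) / (2*6) mod 7 = 3
x3 = s^2 - 2 x1 mod 7 = 3^2 - 2*3 = 3
y3 = s (x1 - x3) - y1 mod 7 = 3 * (3 - 3) - 6 = 1

2P = (3, 1)


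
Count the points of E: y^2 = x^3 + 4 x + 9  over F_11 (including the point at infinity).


For each x in F_11, count y with y^2 = x^3 + 4 x + 9 mod 11:
  x = 0: RHS = 9, y in [3, 8]  -> 2 point(s)
  x = 1: RHS = 3, y in [5, 6]  -> 2 point(s)
  x = 2: RHS = 3, y in [5, 6]  -> 2 point(s)
  x = 3: RHS = 4, y in [2, 9]  -> 2 point(s)
  x = 4: RHS = 1, y in [1, 10]  -> 2 point(s)
  x = 5: RHS = 0, y in [0]  -> 1 point(s)
  x = 8: RHS = 3, y in [5, 6]  -> 2 point(s)
  x = 9: RHS = 4, y in [2, 9]  -> 2 point(s)
  x = 10: RHS = 4, y in [2, 9]  -> 2 point(s)
Affine points: 17. Add the point at infinity: total = 18.

#E(F_11) = 18


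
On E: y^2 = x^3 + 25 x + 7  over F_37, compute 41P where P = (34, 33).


k = 41 = 101001_2 (binary, LSB first: 100101)
Double-and-add from P = (34, 33):
  bit 0 = 1: acc = O + (34, 33) = (34, 33)
  bit 1 = 0: acc unchanged = (34, 33)
  bit 2 = 0: acc unchanged = (34, 33)
  bit 3 = 1: acc = (34, 33) + (9, 31) = (30, 28)
  bit 4 = 0: acc unchanged = (30, 28)
  bit 5 = 1: acc = (30, 28) + (0, 9) = (34, 4)

41P = (34, 4)


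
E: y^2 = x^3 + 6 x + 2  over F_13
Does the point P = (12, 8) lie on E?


Check whether y^2 = x^3 + 6 x + 2 (mod 13) for (x, y) = (12, 8).
LHS: y^2 = 8^2 mod 13 = 12
RHS: x^3 + 6 x + 2 = 12^3 + 6*12 + 2 mod 13 = 8
LHS != RHS

No, not on the curve


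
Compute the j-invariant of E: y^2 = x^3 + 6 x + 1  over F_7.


Delta = -16(4 a^3 + 27 b^2) mod 7 = 3
-1728 * (4 a)^3 = -1728 * (4*6)^3 mod 7 = 6
j = 6 * 3^(-1) mod 7 = 2

j = 2 (mod 7)


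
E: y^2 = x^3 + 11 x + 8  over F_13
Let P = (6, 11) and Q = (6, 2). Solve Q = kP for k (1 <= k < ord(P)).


Enumerate multiples of P until we hit Q = (6, 2):
  1P = (6, 11)
  2P = (11, 11)
  3P = (9, 2)
  4P = (7, 5)
  5P = (10, 0)
  6P = (7, 8)
  7P = (9, 11)
  8P = (11, 2)
  9P = (6, 2)
Match found at i = 9.

k = 9


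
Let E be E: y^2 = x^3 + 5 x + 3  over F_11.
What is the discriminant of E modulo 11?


4 a^3 + 27 b^2 = 4*5^3 + 27*3^2 = 500 + 243 = 743
Delta = -16 * (743) = -11888
Delta mod 11 = 3

Delta = 3 (mod 11)


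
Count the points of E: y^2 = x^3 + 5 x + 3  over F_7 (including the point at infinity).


For each x in F_7, count y with y^2 = x^3 + 5 x + 3 mod 7:
  x = 1: RHS = 2, y in [3, 4]  -> 2 point(s)
  x = 2: RHS = 0, y in [0]  -> 1 point(s)
  x = 6: RHS = 4, y in [2, 5]  -> 2 point(s)
Affine points: 5. Add the point at infinity: total = 6.

#E(F_7) = 6


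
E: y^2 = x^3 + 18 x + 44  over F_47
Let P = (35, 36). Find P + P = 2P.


Doubling: s = (3 x1^2 + a) / (2 y1)
s = (3*35^2 + 18) / (2*36) mod 47 = 18
x3 = s^2 - 2 x1 mod 47 = 18^2 - 2*35 = 19
y3 = s (x1 - x3) - y1 mod 47 = 18 * (35 - 19) - 36 = 17

2P = (19, 17)


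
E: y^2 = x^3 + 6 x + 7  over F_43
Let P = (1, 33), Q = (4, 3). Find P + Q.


P != Q, so use the chord formula.
s = (y2 - y1) / (x2 - x1) = (13) / (3) mod 43 = 33
x3 = s^2 - x1 - x2 mod 43 = 33^2 - 1 - 4 = 9
y3 = s (x1 - x3) - y1 mod 43 = 33 * (1 - 9) - 33 = 4

P + Q = (9, 4)


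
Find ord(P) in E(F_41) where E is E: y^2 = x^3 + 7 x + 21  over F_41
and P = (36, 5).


Compute successive multiples of P until we hit O:
  1P = (36, 5)
  2P = (10, 36)
  3P = (0, 12)
  4P = (25, 35)
  5P = (22, 9)
  6P = (4, 21)
  7P = (32, 34)
  8P = (23, 34)
  ... (continuing to 41P)
  41P = O

ord(P) = 41


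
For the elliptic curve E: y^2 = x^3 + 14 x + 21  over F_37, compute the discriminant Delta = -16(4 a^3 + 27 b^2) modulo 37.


4 a^3 + 27 b^2 = 4*14^3 + 27*21^2 = 10976 + 11907 = 22883
Delta = -16 * (22883) = -366128
Delta mod 37 = 24

Delta = 24 (mod 37)


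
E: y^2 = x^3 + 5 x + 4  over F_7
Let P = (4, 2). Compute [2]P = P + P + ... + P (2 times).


k = 2 = 10_2 (binary, LSB first: 01)
Double-and-add from P = (4, 2):
  bit 0 = 0: acc unchanged = O
  bit 1 = 1: acc = O + (0, 2) = (0, 2)

2P = (0, 2)


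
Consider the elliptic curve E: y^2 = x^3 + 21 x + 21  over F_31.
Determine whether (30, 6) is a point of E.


Check whether y^2 = x^3 + 21 x + 21 (mod 31) for (x, y) = (30, 6).
LHS: y^2 = 6^2 mod 31 = 5
RHS: x^3 + 21 x + 21 = 30^3 + 21*30 + 21 mod 31 = 30
LHS != RHS

No, not on the curve


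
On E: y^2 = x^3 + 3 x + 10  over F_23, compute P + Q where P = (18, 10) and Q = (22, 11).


P != Q, so use the chord formula.
s = (y2 - y1) / (x2 - x1) = (1) / (4) mod 23 = 6
x3 = s^2 - x1 - x2 mod 23 = 6^2 - 18 - 22 = 19
y3 = s (x1 - x3) - y1 mod 23 = 6 * (18 - 19) - 10 = 7

P + Q = (19, 7)


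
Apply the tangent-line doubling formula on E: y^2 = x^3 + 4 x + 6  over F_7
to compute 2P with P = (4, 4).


Doubling: s = (3 x1^2 + a) / (2 y1)
s = (3*4^2 + 4) / (2*4) mod 7 = 3
x3 = s^2 - 2 x1 mod 7 = 3^2 - 2*4 = 1
y3 = s (x1 - x3) - y1 mod 7 = 3 * (4 - 1) - 4 = 5

2P = (1, 5)


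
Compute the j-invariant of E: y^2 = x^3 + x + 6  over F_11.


Delta = -16(4 a^3 + 27 b^2) mod 11 = 4
-1728 * (4 a)^3 = -1728 * (4*1)^3 mod 11 = 2
j = 2 * 4^(-1) mod 11 = 6

j = 6 (mod 11)


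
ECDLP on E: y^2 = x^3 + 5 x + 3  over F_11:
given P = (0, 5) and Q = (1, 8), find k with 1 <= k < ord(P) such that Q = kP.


Enumerate multiples of P until we hit Q = (1, 8):
  1P = (0, 5)
  2P = (3, 10)
  3P = (1, 8)
Match found at i = 3.

k = 3


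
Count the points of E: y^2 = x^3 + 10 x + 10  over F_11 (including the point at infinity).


For each x in F_11, count y with y^2 = x^3 + 10 x + 10 mod 11:
  x = 2: RHS = 5, y in [4, 7]  -> 2 point(s)
  x = 3: RHS = 1, y in [1, 10]  -> 2 point(s)
  x = 4: RHS = 4, y in [2, 9]  -> 2 point(s)
  x = 5: RHS = 9, y in [3, 8]  -> 2 point(s)
  x = 6: RHS = 0, y in [0]  -> 1 point(s)
  x = 7: RHS = 5, y in [4, 7]  -> 2 point(s)
  x = 9: RHS = 4, y in [2, 9]  -> 2 point(s)
Affine points: 13. Add the point at infinity: total = 14.

#E(F_11) = 14


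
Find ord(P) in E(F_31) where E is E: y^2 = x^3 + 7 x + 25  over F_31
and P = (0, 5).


Compute successive multiples of P until we hit O:
  1P = (0, 5)
  2P = (7, 18)
  3P = (11, 10)
  4P = (22, 16)
  5P = (17, 2)
  6P = (18, 0)
  7P = (17, 29)
  8P = (22, 15)
  ... (continuing to 12P)
  12P = O

ord(P) = 12


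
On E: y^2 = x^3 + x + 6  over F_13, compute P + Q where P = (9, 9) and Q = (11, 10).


P != Q, so use the chord formula.
s = (y2 - y1) / (x2 - x1) = (1) / (2) mod 13 = 7
x3 = s^2 - x1 - x2 mod 13 = 7^2 - 9 - 11 = 3
y3 = s (x1 - x3) - y1 mod 13 = 7 * (9 - 3) - 9 = 7

P + Q = (3, 7)


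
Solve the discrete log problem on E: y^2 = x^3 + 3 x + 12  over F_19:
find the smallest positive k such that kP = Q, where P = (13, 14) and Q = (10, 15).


Enumerate multiples of P until we hit Q = (10, 15):
  1P = (13, 14)
  2P = (10, 4)
  3P = (5, 0)
  4P = (10, 15)
Match found at i = 4.

k = 4


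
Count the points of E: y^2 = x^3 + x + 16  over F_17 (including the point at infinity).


For each x in F_17, count y with y^2 = x^3 + 1 x + 16 mod 17:
  x = 0: RHS = 16, y in [4, 13]  -> 2 point(s)
  x = 1: RHS = 1, y in [1, 16]  -> 2 point(s)
  x = 2: RHS = 9, y in [3, 14]  -> 2 point(s)
  x = 4: RHS = 16, y in [4, 13]  -> 2 point(s)
  x = 6: RHS = 0, y in [0]  -> 1 point(s)
  x = 7: RHS = 9, y in [3, 14]  -> 2 point(s)
  x = 8: RHS = 9, y in [3, 14]  -> 2 point(s)
  x = 11: RHS = 15, y in [7, 10]  -> 2 point(s)
  x = 13: RHS = 16, y in [4, 13]  -> 2 point(s)
Affine points: 17. Add the point at infinity: total = 18.

#E(F_17) = 18


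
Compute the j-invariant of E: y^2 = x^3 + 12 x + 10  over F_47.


Delta = -16(4 a^3 + 27 b^2) mod 47 = 39
-1728 * (4 a)^3 = -1728 * (4*12)^3 mod 47 = 11
j = 11 * 39^(-1) mod 47 = 28

j = 28 (mod 47)


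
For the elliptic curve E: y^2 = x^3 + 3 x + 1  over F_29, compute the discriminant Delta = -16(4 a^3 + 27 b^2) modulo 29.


4 a^3 + 27 b^2 = 4*3^3 + 27*1^2 = 108 + 27 = 135
Delta = -16 * (135) = -2160
Delta mod 29 = 15

Delta = 15 (mod 29)


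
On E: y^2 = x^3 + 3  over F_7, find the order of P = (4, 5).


Compute successive multiples of P until we hit O:
  1P = (4, 5)
  2P = (3, 4)
  3P = (1, 5)
  4P = (2, 2)
  5P = (5, 4)
  6P = (6, 4)
  7P = (6, 3)
  8P = (5, 3)
  ... (continuing to 13P)
  13P = O

ord(P) = 13


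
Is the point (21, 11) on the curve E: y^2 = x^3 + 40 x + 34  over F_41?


Check whether y^2 = x^3 + 40 x + 34 (mod 41) for (x, y) = (21, 11).
LHS: y^2 = 11^2 mod 41 = 39
RHS: x^3 + 40 x + 34 = 21^3 + 40*21 + 34 mod 41 = 8
LHS != RHS

No, not on the curve


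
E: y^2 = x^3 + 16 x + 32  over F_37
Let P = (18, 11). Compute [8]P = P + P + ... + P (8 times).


k = 8 = 1000_2 (binary, LSB first: 0001)
Double-and-add from P = (18, 11):
  bit 0 = 0: acc unchanged = O
  bit 1 = 0: acc unchanged = O
  bit 2 = 0: acc unchanged = O
  bit 3 = 1: acc = O + (28, 11) = (28, 11)

8P = (28, 11)


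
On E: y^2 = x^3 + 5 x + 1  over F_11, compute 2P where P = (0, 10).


Doubling: s = (3 x1^2 + a) / (2 y1)
s = (3*0^2 + 5) / (2*10) mod 11 = 3
x3 = s^2 - 2 x1 mod 11 = 3^2 - 2*0 = 9
y3 = s (x1 - x3) - y1 mod 11 = 3 * (0 - 9) - 10 = 7

2P = (9, 7)


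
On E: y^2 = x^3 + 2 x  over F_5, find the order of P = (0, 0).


Compute successive multiples of P until we hit O:
  1P = (0, 0)
  2P = O

ord(P) = 2


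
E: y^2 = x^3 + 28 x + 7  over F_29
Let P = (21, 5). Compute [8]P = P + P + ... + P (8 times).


k = 8 = 1000_2 (binary, LSB first: 0001)
Double-and-add from P = (21, 5):
  bit 0 = 0: acc unchanged = O
  bit 1 = 0: acc unchanged = O
  bit 2 = 0: acc unchanged = O
  bit 3 = 1: acc = O + (27, 1) = (27, 1)

8P = (27, 1)


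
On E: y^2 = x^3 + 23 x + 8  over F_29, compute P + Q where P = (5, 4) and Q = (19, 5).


P != Q, so use the chord formula.
s = (y2 - y1) / (x2 - x1) = (1) / (14) mod 29 = 27
x3 = s^2 - x1 - x2 mod 29 = 27^2 - 5 - 19 = 9
y3 = s (x1 - x3) - y1 mod 29 = 27 * (5 - 9) - 4 = 4

P + Q = (9, 4)


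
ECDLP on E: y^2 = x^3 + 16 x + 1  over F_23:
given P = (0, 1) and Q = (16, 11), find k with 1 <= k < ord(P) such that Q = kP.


Enumerate multiples of P until we hit Q = (16, 11):
  1P = (0, 1)
  2P = (18, 16)
  3P = (14, 18)
  4P = (12, 14)
  5P = (20, 8)
  6P = (11, 17)
  7P = (1, 8)
  8P = (2, 8)
  9P = (16, 12)
  10P = (9, 0)
  11P = (16, 11)
Match found at i = 11.

k = 11


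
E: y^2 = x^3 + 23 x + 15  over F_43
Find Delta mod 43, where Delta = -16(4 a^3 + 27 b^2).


4 a^3 + 27 b^2 = 4*23^3 + 27*15^2 = 48668 + 6075 = 54743
Delta = -16 * (54743) = -875888
Delta mod 43 = 22

Delta = 22 (mod 43)


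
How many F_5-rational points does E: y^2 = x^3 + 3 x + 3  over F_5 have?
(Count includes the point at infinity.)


For each x in F_5, count y with y^2 = x^3 + 3 x + 3 mod 5:
  x = 3: RHS = 4, y in [2, 3]  -> 2 point(s)
  x = 4: RHS = 4, y in [2, 3]  -> 2 point(s)
Affine points: 4. Add the point at infinity: total = 5.

#E(F_5) = 5


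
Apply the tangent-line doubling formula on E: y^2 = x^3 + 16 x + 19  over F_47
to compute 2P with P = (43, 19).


Doubling: s = (3 x1^2 + a) / (2 y1)
s = (3*43^2 + 16) / (2*19) mod 47 = 19
x3 = s^2 - 2 x1 mod 47 = 19^2 - 2*43 = 40
y3 = s (x1 - x3) - y1 mod 47 = 19 * (43 - 40) - 19 = 38

2P = (40, 38)


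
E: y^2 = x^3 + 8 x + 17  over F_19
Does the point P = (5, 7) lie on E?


Check whether y^2 = x^3 + 8 x + 17 (mod 19) for (x, y) = (5, 7).
LHS: y^2 = 7^2 mod 19 = 11
RHS: x^3 + 8 x + 17 = 5^3 + 8*5 + 17 mod 19 = 11
LHS = RHS

Yes, on the curve


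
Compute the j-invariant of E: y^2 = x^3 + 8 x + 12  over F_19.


Delta = -16(4 a^3 + 27 b^2) mod 19 = 5
-1728 * (4 a)^3 = -1728 * (4*8)^3 mod 19 = 12
j = 12 * 5^(-1) mod 19 = 10

j = 10 (mod 19)


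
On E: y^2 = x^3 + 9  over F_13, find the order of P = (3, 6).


Compute successive multiples of P until we hit O:
  1P = (3, 6)
  2P = (8, 12)
  3P = (5, 2)
  4P = (9, 6)
  5P = (1, 7)
  6P = (6, 2)
  7P = (0, 3)
  8P = (11, 12)
  ... (continuing to 21P)
  21P = O

ord(P) = 21


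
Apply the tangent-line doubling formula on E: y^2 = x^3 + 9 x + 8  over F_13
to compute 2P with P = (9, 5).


Doubling: s = (3 x1^2 + a) / (2 y1)
s = (3*9^2 + 9) / (2*5) mod 13 = 7
x3 = s^2 - 2 x1 mod 13 = 7^2 - 2*9 = 5
y3 = s (x1 - x3) - y1 mod 13 = 7 * (9 - 5) - 5 = 10

2P = (5, 10)


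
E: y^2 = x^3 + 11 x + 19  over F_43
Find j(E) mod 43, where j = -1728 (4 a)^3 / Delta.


Delta = -16(4 a^3 + 27 b^2) mod 43 = 8
-1728 * (4 a)^3 = -1728 * (4*11)^3 mod 43 = 35
j = 35 * 8^(-1) mod 43 = 42

j = 42 (mod 43)


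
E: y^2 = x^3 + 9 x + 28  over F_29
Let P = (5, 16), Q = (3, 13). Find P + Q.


P != Q, so use the chord formula.
s = (y2 - y1) / (x2 - x1) = (26) / (27) mod 29 = 16
x3 = s^2 - x1 - x2 mod 29 = 16^2 - 5 - 3 = 16
y3 = s (x1 - x3) - y1 mod 29 = 16 * (5 - 16) - 16 = 11

P + Q = (16, 11)


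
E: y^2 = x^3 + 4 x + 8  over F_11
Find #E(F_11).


For each x in F_11, count y with y^2 = x^3 + 4 x + 8 mod 11:
  x = 3: RHS = 3, y in [5, 6]  -> 2 point(s)
  x = 4: RHS = 0, y in [0]  -> 1 point(s)
  x = 7: RHS = 5, y in [4, 7]  -> 2 point(s)
  x = 9: RHS = 3, y in [5, 6]  -> 2 point(s)
  x = 10: RHS = 3, y in [5, 6]  -> 2 point(s)
Affine points: 9. Add the point at infinity: total = 10.

#E(F_11) = 10


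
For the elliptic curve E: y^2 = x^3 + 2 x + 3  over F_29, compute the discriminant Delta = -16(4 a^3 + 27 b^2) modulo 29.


4 a^3 + 27 b^2 = 4*2^3 + 27*3^2 = 32 + 243 = 275
Delta = -16 * (275) = -4400
Delta mod 29 = 8

Delta = 8 (mod 29)


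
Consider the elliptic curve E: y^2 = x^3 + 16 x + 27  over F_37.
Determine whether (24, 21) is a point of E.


Check whether y^2 = x^3 + 16 x + 27 (mod 37) for (x, y) = (24, 21).
LHS: y^2 = 21^2 mod 37 = 34
RHS: x^3 + 16 x + 27 = 24^3 + 16*24 + 27 mod 37 = 27
LHS != RHS

No, not on the curve


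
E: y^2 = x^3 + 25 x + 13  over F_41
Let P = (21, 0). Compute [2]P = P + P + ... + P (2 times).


k = 2 = 10_2 (binary, LSB first: 01)
Double-and-add from P = (21, 0):
  bit 0 = 0: acc unchanged = O
  bit 1 = 1: acc = O + O = O

2P = O


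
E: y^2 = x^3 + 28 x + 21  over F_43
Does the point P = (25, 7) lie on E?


Check whether y^2 = x^3 + 28 x + 21 (mod 43) for (x, y) = (25, 7).
LHS: y^2 = 7^2 mod 43 = 6
RHS: x^3 + 28 x + 21 = 25^3 + 28*25 + 21 mod 43 = 6
LHS = RHS

Yes, on the curve


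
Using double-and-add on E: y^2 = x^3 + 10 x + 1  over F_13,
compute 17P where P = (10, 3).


k = 17 = 10001_2 (binary, LSB first: 10001)
Double-and-add from P = (10, 3):
  bit 0 = 1: acc = O + (10, 3) = (10, 3)
  bit 1 = 0: acc unchanged = (10, 3)
  bit 2 = 0: acc unchanged = (10, 3)
  bit 3 = 0: acc unchanged = (10, 3)
  bit 4 = 1: acc = (10, 3) + (11, 5) = (9, 12)

17P = (9, 12)


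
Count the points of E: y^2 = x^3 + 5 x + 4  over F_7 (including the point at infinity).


For each x in F_7, count y with y^2 = x^3 + 5 x + 4 mod 7:
  x = 0: RHS = 4, y in [2, 5]  -> 2 point(s)
  x = 2: RHS = 1, y in [1, 6]  -> 2 point(s)
  x = 3: RHS = 4, y in [2, 5]  -> 2 point(s)
  x = 4: RHS = 4, y in [2, 5]  -> 2 point(s)
  x = 5: RHS = 0, y in [0]  -> 1 point(s)
Affine points: 9. Add the point at infinity: total = 10.

#E(F_7) = 10
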